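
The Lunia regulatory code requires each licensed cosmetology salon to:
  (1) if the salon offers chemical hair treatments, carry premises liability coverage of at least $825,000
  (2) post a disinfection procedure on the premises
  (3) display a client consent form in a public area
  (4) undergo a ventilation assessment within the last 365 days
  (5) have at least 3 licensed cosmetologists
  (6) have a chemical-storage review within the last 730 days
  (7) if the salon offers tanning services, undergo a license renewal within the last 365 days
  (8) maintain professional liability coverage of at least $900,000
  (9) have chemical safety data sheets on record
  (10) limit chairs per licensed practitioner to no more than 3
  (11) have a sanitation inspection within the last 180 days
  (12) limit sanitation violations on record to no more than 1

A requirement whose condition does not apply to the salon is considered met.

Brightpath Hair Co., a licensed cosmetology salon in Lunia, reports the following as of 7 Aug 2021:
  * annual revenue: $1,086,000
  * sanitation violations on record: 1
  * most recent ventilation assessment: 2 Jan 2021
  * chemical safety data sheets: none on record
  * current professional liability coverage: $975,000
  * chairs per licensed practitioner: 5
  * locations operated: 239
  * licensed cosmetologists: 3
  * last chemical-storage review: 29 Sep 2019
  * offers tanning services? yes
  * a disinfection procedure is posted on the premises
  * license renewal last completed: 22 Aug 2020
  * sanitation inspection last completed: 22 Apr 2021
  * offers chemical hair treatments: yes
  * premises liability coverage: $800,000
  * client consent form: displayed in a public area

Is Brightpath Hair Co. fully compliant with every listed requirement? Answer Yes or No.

No

1. condition 'offers chemical hair treatments' holds; premises liability coverage $800,000 < $825,000 → not met
2. disinfection procedure present → met
3. client consent form present → met
4. ventilation assessment 217 days ago vs limit 365 → met
5. licensed cosmetologists 3 ≥ 3 → met
6. chemical-storage review 678 days ago vs limit 730 → met
7. condition 'offers tanning services' holds; license renewal 350 days ago vs limit 365 → met
8. professional liability coverage $975,000 ≥ $900,000 → met
9. chemical safety data sheets absent → not met
10. chairs per licensed practitioner 5 > 3 → not met
11. sanitation inspection 107 days ago vs limit 180 → met
12. sanitation violations on record 1 ≤ 1 → met
Not met: 1, 9, 10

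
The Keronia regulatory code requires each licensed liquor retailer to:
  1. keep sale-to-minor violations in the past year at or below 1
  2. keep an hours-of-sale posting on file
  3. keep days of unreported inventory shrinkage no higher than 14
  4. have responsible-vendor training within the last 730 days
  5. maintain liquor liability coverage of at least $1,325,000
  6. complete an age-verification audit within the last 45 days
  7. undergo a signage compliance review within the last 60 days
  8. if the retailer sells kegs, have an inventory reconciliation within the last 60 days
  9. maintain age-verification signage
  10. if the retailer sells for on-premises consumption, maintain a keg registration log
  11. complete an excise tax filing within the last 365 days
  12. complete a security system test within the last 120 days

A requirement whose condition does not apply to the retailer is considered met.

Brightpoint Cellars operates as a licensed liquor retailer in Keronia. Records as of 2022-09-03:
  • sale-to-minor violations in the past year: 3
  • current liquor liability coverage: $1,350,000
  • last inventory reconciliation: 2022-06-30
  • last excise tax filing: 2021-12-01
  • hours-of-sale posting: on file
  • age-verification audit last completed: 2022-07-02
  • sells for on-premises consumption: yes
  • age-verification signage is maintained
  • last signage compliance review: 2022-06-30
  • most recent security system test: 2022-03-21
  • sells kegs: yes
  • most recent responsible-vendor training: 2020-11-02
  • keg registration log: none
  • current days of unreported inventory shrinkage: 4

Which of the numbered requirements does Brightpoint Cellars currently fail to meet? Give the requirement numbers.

1. sale-to-minor violations in the past year 3 > 1 → not met
2. hours-of-sale posting present → met
3. days of unreported inventory shrinkage 4 ≤ 14 → met
4. responsible-vendor training 670 days ago vs limit 730 → met
5. liquor liability coverage $1,350,000 ≥ $1,325,000 → met
6. age-verification audit 63 days ago vs limit 45 → not met
7. signage compliance review 65 days ago vs limit 60 → not met
8. condition 'sells kegs' holds; inventory reconciliation 65 days ago vs limit 60 → not met
9. age-verification signage present → met
10. condition 'sells for on-premises consumption' holds; keg registration log absent → not met
11. excise tax filing 276 days ago vs limit 365 → met
12. security system test 166 days ago vs limit 120 → not met
Not met: 1, 6, 7, 8, 10, 12

1, 6, 7, 8, 10, 12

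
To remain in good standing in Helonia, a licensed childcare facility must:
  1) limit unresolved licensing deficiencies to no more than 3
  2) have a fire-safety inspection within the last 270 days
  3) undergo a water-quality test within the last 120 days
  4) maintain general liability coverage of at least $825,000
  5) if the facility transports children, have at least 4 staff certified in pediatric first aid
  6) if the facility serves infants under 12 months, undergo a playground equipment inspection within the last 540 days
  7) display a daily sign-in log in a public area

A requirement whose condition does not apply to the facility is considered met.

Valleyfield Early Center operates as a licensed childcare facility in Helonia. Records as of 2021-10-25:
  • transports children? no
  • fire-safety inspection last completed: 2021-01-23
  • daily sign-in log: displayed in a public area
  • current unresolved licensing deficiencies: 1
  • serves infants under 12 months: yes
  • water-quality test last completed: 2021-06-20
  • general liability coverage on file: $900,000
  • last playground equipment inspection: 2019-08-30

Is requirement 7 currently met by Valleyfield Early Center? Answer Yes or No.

7. daily sign-in log present → met

Yes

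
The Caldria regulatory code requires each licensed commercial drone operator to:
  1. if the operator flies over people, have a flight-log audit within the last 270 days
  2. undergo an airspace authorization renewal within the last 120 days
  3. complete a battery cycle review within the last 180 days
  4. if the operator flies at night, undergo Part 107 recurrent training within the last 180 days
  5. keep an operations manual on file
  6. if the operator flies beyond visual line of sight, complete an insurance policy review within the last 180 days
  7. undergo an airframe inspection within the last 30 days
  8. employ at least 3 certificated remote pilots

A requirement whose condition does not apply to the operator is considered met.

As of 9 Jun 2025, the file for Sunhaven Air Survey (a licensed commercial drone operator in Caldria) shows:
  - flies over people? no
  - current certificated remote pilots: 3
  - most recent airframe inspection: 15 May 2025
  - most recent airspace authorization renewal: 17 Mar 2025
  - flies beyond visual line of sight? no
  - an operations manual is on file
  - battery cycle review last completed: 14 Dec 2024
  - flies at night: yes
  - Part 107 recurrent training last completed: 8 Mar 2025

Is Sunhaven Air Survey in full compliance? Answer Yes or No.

1. condition 'flies over people' does not hold → requirement n/a → met
2. airspace authorization renewal 84 days ago vs limit 120 → met
3. battery cycle review 177 days ago vs limit 180 → met
4. condition 'flies at night' holds; Part 107 recurrent training 93 days ago vs limit 180 → met
5. operations manual present → met
6. condition 'flies beyond visual line of sight' does not hold → requirement n/a → met
7. airframe inspection 25 days ago vs limit 30 → met
8. certificated remote pilots 3 ≥ 3 → met
All met.

Yes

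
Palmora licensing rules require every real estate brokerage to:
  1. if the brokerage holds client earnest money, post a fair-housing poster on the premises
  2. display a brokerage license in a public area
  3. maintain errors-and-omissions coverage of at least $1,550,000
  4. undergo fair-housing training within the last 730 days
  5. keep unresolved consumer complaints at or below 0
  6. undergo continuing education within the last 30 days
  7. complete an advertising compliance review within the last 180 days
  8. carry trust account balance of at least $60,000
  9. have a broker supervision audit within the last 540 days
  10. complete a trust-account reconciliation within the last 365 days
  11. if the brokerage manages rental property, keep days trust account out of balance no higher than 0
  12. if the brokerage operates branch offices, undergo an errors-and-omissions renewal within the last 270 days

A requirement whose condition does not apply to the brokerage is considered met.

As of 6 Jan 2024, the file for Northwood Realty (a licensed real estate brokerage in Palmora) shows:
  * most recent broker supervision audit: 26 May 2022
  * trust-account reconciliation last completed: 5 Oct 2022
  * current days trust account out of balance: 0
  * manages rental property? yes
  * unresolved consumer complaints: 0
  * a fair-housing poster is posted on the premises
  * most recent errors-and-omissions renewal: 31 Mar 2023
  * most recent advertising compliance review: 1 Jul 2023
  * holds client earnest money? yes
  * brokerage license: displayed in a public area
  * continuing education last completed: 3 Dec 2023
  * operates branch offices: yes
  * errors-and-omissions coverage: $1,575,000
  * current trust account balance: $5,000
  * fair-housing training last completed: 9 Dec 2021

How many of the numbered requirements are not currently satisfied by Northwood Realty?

7

1. condition 'holds client earnest money' holds; fair-housing poster present → met
2. brokerage license present → met
3. errors-and-omissions coverage $1,575,000 ≥ $1,550,000 → met
4. fair-housing training 758 days ago vs limit 730 → not met
5. unresolved consumer complaints 0 ≤ 0 → met
6. continuing education 34 days ago vs limit 30 → not met
7. advertising compliance review 189 days ago vs limit 180 → not met
8. trust account balance $5,000 < $60,000 → not met
9. broker supervision audit 590 days ago vs limit 540 → not met
10. trust-account reconciliation 458 days ago vs limit 365 → not met
11. condition 'manages rental property' holds; days trust account out of balance 0 ≤ 0 → met
12. condition 'operates branch offices' holds; errors-and-omissions renewal 281 days ago vs limit 270 → not met
Not met: 7 of 12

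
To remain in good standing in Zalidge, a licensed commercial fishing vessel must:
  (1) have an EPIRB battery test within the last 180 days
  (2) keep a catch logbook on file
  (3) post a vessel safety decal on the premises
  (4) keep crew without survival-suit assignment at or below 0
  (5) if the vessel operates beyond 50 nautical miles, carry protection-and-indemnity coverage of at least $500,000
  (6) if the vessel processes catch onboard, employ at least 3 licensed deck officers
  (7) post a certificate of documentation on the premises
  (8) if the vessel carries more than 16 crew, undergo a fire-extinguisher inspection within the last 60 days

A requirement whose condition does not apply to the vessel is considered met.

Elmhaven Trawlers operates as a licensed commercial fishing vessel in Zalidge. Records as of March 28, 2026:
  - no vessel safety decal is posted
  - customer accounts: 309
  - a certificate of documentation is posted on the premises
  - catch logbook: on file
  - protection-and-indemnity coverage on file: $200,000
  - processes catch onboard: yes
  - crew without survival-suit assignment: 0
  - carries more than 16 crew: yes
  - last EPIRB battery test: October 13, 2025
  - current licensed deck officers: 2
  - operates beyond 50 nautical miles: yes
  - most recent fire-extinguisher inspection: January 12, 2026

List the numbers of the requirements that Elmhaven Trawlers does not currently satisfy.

1. EPIRB battery test 166 days ago vs limit 180 → met
2. catch logbook present → met
3. vessel safety decal absent → not met
4. crew without survival-suit assignment 0 ≤ 0 → met
5. condition 'operates beyond 50 nautical miles' holds; protection-and-indemnity coverage $200,000 < $500,000 → not met
6. condition 'processes catch onboard' holds; licensed deck officers 2 < 3 → not met
7. certificate of documentation present → met
8. condition 'carries more than 16 crew' holds; fire-extinguisher inspection 75 days ago vs limit 60 → not met
Not met: 3, 5, 6, 8

3, 5, 6, 8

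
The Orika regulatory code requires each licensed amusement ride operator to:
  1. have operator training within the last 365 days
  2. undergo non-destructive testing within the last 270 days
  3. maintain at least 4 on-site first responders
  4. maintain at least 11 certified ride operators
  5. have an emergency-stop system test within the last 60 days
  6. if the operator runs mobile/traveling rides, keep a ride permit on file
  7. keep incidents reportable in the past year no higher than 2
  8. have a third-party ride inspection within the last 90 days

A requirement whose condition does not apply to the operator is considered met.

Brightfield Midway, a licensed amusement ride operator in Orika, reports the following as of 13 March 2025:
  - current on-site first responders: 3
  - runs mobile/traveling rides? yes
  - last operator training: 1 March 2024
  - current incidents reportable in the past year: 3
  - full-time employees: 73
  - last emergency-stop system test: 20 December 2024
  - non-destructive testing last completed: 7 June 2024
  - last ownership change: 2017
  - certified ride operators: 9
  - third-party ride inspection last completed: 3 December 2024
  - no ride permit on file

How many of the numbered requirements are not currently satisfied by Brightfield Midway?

8

1. operator training 377 days ago vs limit 365 → not met
2. non-destructive testing 279 days ago vs limit 270 → not met
3. on-site first responders 3 < 4 → not met
4. certified ride operators 9 < 11 → not met
5. emergency-stop system test 83 days ago vs limit 60 → not met
6. condition 'runs mobile/traveling rides' holds; ride permit absent → not met
7. incidents reportable in the past year 3 > 2 → not met
8. third-party ride inspection 100 days ago vs limit 90 → not met
Not met: 8 of 8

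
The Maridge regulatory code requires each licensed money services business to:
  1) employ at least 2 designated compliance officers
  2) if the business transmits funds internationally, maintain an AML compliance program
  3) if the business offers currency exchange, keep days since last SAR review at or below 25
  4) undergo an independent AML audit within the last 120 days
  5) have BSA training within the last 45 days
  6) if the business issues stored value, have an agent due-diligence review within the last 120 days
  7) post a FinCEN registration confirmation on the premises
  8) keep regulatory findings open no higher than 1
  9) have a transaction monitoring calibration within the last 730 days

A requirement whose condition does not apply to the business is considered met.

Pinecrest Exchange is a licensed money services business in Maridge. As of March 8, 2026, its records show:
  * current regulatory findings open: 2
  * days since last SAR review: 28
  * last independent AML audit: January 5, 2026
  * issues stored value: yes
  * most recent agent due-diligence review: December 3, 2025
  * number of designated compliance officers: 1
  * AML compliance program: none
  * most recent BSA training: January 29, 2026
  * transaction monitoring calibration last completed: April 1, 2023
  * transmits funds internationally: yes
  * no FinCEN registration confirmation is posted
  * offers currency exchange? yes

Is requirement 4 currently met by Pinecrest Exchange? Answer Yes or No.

Yes

4. independent AML audit 62 days ago vs limit 120 → met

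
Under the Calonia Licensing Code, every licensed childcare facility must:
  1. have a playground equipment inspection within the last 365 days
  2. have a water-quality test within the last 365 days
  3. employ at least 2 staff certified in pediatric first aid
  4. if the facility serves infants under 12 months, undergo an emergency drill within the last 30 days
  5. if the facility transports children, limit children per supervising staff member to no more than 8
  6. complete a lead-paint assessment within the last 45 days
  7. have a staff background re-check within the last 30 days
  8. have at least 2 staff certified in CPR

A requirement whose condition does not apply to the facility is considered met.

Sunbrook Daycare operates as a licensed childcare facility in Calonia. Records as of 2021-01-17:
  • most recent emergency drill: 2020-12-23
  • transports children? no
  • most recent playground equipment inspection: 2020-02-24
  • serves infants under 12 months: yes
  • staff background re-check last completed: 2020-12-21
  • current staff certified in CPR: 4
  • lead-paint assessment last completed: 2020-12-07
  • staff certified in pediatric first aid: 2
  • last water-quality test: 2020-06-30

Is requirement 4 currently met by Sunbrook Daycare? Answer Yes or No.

4. condition 'serves infants under 12 months' holds; emergency drill 25 days ago vs limit 30 → met

Yes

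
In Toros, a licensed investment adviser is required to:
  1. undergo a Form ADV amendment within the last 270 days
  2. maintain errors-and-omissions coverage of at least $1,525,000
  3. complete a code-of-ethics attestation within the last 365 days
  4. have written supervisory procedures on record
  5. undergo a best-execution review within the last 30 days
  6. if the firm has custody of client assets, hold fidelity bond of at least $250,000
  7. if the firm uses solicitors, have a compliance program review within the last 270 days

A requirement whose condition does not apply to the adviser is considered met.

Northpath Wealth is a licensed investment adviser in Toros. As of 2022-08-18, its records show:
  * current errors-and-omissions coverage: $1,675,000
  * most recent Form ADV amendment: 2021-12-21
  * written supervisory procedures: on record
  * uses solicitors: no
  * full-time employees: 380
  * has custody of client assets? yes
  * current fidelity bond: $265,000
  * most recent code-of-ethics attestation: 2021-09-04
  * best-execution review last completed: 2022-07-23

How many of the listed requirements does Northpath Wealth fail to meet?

0

1. Form ADV amendment 240 days ago vs limit 270 → met
2. errors-and-omissions coverage $1,675,000 ≥ $1,525,000 → met
3. code-of-ethics attestation 348 days ago vs limit 365 → met
4. written supervisory procedures present → met
5. best-execution review 26 days ago vs limit 30 → met
6. condition 'has custody of client assets' holds; fidelity bond $265,000 ≥ $250,000 → met
7. condition 'uses solicitors' does not hold → requirement n/a → met
Not met: 0 of 7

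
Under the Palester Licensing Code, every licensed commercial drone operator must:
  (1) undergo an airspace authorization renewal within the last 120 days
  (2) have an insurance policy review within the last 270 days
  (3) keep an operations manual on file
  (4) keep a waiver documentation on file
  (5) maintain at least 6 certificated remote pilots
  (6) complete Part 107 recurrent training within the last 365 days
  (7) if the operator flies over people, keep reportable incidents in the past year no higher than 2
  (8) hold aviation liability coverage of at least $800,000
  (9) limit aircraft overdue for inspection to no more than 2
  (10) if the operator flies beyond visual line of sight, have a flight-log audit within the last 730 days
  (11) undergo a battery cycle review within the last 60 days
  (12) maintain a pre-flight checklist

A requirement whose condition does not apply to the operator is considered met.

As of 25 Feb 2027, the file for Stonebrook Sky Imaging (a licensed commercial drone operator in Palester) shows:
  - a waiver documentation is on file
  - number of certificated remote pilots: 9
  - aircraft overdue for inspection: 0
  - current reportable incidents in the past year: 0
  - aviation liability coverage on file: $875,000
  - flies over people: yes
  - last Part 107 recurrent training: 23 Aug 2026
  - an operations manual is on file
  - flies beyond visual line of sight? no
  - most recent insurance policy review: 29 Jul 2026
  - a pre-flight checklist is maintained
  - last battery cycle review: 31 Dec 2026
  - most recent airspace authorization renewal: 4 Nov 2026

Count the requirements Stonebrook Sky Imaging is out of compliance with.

1. airspace authorization renewal 113 days ago vs limit 120 → met
2. insurance policy review 211 days ago vs limit 270 → met
3. operations manual present → met
4. waiver documentation present → met
5. certificated remote pilots 9 ≥ 6 → met
6. Part 107 recurrent training 186 days ago vs limit 365 → met
7. condition 'flies over people' holds; reportable incidents in the past year 0 ≤ 2 → met
8. aviation liability coverage $875,000 ≥ $800,000 → met
9. aircraft overdue for inspection 0 ≤ 2 → met
10. condition 'flies beyond visual line of sight' does not hold → requirement n/a → met
11. battery cycle review 56 days ago vs limit 60 → met
12. pre-flight checklist present → met
Not met: 0 of 12

0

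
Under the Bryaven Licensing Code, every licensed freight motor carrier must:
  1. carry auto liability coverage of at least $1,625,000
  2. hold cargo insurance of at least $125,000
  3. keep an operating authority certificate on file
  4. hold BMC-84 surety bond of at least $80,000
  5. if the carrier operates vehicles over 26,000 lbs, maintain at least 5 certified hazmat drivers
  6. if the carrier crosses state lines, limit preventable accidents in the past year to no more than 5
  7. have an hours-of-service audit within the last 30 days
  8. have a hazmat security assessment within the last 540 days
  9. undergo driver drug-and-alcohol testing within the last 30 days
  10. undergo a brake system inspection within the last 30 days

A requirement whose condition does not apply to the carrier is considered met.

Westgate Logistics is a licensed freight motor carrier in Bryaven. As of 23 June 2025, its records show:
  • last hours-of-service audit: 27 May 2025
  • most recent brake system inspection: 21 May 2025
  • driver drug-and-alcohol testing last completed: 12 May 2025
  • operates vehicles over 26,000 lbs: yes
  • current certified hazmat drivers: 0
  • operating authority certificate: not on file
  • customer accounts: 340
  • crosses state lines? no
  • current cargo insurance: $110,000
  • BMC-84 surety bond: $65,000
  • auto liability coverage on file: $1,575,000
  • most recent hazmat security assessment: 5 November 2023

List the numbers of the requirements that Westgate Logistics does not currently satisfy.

1, 2, 3, 4, 5, 8, 9, 10

1. auto liability coverage $1,575,000 < $1,625,000 → not met
2. cargo insurance $110,000 < $125,000 → not met
3. operating authority certificate absent → not met
4. BMC-84 surety bond $65,000 < $80,000 → not met
5. condition 'operates vehicles over 26,000 lbs' holds; certified hazmat drivers 0 < 5 → not met
6. condition 'crosses state lines' does not hold → requirement n/a → met
7. hours-of-service audit 27 days ago vs limit 30 → met
8. hazmat security assessment 596 days ago vs limit 540 → not met
9. driver drug-and-alcohol testing 42 days ago vs limit 30 → not met
10. brake system inspection 33 days ago vs limit 30 → not met
Not met: 1, 2, 3, 4, 5, 8, 9, 10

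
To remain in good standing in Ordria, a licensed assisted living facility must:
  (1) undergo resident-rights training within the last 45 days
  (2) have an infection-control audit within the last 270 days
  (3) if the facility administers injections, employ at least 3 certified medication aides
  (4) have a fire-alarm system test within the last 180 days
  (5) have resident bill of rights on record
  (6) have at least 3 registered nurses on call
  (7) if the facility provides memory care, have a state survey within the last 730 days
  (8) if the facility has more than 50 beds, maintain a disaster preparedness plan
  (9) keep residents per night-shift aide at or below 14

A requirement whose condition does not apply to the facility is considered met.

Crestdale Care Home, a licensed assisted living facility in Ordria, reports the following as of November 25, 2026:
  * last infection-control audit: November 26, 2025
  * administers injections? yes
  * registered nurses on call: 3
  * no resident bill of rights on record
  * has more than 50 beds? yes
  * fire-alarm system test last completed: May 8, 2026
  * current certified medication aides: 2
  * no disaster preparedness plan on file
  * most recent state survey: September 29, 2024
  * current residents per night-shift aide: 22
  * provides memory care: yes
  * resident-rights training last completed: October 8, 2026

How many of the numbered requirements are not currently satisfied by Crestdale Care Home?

8

1. resident-rights training 48 days ago vs limit 45 → not met
2. infection-control audit 364 days ago vs limit 270 → not met
3. condition 'administers injections' holds; certified medication aides 2 < 3 → not met
4. fire-alarm system test 201 days ago vs limit 180 → not met
5. resident bill of rights absent → not met
6. registered nurses on call 3 ≥ 3 → met
7. condition 'provides memory care' holds; state survey 787 days ago vs limit 730 → not met
8. condition 'has more than 50 beds' holds; disaster preparedness plan absent → not met
9. residents per night-shift aide 22 > 14 → not met
Not met: 8 of 9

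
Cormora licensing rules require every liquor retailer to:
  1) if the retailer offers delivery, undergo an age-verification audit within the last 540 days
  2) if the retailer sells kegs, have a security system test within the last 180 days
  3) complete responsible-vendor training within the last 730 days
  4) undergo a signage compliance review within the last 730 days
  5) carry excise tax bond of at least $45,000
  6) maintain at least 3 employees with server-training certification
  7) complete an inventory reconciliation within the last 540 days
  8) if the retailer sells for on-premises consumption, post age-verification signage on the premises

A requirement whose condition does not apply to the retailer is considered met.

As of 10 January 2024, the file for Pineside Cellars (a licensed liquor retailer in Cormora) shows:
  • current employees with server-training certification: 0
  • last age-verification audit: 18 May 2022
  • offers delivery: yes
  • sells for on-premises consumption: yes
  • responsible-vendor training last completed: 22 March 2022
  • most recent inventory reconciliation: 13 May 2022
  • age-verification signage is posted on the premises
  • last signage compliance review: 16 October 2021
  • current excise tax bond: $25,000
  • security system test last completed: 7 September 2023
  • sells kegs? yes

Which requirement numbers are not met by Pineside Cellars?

1. condition 'offers delivery' holds; age-verification audit 602 days ago vs limit 540 → not met
2. condition 'sells kegs' holds; security system test 125 days ago vs limit 180 → met
3. responsible-vendor training 659 days ago vs limit 730 → met
4. signage compliance review 816 days ago vs limit 730 → not met
5. excise tax bond $25,000 < $45,000 → not met
6. employees with server-training certification 0 < 3 → not met
7. inventory reconciliation 607 days ago vs limit 540 → not met
8. condition 'sells for on-premises consumption' holds; age-verification signage present → met
Not met: 1, 4, 5, 6, 7

1, 4, 5, 6, 7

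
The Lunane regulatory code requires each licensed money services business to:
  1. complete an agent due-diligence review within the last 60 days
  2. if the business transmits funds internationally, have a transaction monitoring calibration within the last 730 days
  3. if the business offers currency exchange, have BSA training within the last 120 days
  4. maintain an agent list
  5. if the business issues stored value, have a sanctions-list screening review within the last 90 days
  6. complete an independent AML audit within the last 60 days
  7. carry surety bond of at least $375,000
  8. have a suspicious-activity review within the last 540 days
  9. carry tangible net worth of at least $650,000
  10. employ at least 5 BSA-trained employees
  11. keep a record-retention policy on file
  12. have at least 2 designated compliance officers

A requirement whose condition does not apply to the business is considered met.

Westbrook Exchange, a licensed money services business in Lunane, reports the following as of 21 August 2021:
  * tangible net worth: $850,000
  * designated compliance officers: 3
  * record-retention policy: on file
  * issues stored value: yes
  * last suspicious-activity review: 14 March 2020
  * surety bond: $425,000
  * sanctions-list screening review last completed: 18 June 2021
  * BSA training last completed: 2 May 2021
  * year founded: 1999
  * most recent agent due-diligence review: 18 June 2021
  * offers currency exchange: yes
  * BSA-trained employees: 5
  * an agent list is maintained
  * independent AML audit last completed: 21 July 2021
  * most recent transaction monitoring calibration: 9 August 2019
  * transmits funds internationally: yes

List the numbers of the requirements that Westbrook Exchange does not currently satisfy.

1. agent due-diligence review 64 days ago vs limit 60 → not met
2. condition 'transmits funds internationally' holds; transaction monitoring calibration 743 days ago vs limit 730 → not met
3. condition 'offers currency exchange' holds; BSA training 111 days ago vs limit 120 → met
4. agent list present → met
5. condition 'issues stored value' holds; sanctions-list screening review 64 days ago vs limit 90 → met
6. independent AML audit 31 days ago vs limit 60 → met
7. surety bond $425,000 ≥ $375,000 → met
8. suspicious-activity review 525 days ago vs limit 540 → met
9. tangible net worth $850,000 ≥ $650,000 → met
10. BSA-trained employees 5 ≥ 5 → met
11. record-retention policy present → met
12. designated compliance officers 3 ≥ 2 → met
Not met: 1, 2

1, 2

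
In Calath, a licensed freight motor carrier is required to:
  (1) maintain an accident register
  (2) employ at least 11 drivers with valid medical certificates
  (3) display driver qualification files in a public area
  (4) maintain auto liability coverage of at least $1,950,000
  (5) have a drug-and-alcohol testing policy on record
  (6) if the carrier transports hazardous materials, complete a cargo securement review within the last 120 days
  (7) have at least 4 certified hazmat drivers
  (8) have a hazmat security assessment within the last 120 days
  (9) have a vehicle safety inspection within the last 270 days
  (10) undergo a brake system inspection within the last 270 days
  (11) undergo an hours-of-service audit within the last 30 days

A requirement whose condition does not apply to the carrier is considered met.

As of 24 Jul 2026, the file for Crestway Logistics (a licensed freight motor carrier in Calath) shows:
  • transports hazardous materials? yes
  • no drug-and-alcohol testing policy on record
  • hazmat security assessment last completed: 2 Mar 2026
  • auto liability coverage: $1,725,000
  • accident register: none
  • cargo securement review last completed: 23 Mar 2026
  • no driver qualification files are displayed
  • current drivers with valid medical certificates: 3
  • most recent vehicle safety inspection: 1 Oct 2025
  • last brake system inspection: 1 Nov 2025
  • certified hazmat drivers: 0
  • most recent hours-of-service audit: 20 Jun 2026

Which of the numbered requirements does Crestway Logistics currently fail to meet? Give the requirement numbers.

1. accident register absent → not met
2. drivers with valid medical certificates 3 < 11 → not met
3. driver qualification files absent → not met
4. auto liability coverage $1,725,000 < $1,950,000 → not met
5. drug-and-alcohol testing policy absent → not met
6. condition 'transports hazardous materials' holds; cargo securement review 123 days ago vs limit 120 → not met
7. certified hazmat drivers 0 < 4 → not met
8. hazmat security assessment 144 days ago vs limit 120 → not met
9. vehicle safety inspection 296 days ago vs limit 270 → not met
10. brake system inspection 265 days ago vs limit 270 → met
11. hours-of-service audit 34 days ago vs limit 30 → not met
Not met: 1, 2, 3, 4, 5, 6, 7, 8, 9, 11

1, 2, 3, 4, 5, 6, 7, 8, 9, 11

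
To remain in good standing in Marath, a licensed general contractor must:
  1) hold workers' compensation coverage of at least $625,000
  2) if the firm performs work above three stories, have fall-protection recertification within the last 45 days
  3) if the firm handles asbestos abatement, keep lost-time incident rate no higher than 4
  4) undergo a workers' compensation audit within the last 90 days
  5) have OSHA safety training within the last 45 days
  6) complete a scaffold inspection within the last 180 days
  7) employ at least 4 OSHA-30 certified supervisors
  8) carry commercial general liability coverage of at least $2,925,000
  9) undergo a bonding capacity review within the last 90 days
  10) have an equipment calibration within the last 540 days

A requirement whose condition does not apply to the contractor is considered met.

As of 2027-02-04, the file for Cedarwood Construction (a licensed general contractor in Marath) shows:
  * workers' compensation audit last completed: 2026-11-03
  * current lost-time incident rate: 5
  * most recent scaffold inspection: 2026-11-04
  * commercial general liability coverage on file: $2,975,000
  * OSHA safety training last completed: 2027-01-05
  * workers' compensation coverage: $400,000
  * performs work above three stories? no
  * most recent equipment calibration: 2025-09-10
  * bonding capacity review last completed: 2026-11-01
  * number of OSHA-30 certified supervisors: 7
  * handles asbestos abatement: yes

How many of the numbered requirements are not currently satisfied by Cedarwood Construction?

1. workers' compensation coverage $400,000 < $625,000 → not met
2. condition 'performs work above three stories' does not hold → requirement n/a → met
3. condition 'handles asbestos abatement' holds; lost-time incident rate 5 > 4 → not met
4. workers' compensation audit 93 days ago vs limit 90 → not met
5. OSHA safety training 30 days ago vs limit 45 → met
6. scaffold inspection 92 days ago vs limit 180 → met
7. OSHA-30 certified supervisors 7 ≥ 4 → met
8. commercial general liability coverage $2,975,000 ≥ $2,925,000 → met
9. bonding capacity review 95 days ago vs limit 90 → not met
10. equipment calibration 512 days ago vs limit 540 → met
Not met: 4 of 10

4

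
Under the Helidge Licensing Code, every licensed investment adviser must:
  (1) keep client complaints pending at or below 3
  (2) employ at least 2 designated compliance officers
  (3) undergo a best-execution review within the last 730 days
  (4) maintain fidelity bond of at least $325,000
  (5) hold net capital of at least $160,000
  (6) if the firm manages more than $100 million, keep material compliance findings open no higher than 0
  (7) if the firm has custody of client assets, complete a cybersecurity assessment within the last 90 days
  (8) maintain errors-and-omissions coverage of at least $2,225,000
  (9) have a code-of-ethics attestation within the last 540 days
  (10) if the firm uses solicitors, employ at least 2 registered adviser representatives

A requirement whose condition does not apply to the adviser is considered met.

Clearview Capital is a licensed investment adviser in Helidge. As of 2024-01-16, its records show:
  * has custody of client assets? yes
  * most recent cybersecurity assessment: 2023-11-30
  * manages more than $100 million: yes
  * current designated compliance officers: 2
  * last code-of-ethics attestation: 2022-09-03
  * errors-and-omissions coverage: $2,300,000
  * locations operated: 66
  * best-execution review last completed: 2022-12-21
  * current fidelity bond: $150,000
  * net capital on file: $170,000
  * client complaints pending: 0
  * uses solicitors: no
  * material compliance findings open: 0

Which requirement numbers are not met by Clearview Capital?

4

1. client complaints pending 0 ≤ 3 → met
2. designated compliance officers 2 ≥ 2 → met
3. best-execution review 391 days ago vs limit 730 → met
4. fidelity bond $150,000 < $325,000 → not met
5. net capital $170,000 ≥ $160,000 → met
6. condition 'manages more than $100 million' holds; material compliance findings open 0 ≤ 0 → met
7. condition 'has custody of client assets' holds; cybersecurity assessment 47 days ago vs limit 90 → met
8. errors-and-omissions coverage $2,300,000 ≥ $2,225,000 → met
9. code-of-ethics attestation 500 days ago vs limit 540 → met
10. condition 'uses solicitors' does not hold → requirement n/a → met
Not met: 4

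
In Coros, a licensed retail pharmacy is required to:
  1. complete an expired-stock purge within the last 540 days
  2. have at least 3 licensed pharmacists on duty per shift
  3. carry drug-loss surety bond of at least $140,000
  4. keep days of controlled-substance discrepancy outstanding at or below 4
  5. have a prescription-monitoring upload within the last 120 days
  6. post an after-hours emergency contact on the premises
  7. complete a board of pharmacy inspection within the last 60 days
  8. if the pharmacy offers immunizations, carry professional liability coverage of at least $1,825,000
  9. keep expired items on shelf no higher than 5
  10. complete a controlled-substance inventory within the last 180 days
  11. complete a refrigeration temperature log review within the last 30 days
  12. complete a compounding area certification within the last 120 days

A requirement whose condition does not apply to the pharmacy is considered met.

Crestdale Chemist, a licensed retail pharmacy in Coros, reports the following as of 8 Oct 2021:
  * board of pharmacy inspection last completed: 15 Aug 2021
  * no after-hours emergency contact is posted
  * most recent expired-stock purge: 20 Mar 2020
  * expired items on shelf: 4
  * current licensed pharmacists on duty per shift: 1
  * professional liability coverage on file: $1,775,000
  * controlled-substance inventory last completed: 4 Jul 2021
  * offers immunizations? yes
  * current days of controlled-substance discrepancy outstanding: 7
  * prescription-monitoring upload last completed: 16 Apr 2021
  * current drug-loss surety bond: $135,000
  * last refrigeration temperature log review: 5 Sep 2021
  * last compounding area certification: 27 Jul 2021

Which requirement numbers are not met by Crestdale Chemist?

1, 2, 3, 4, 5, 6, 8, 11

1. expired-stock purge 567 days ago vs limit 540 → not met
2. licensed pharmacists on duty per shift 1 < 3 → not met
3. drug-loss surety bond $135,000 < $140,000 → not met
4. days of controlled-substance discrepancy outstanding 7 > 4 → not met
5. prescription-monitoring upload 175 days ago vs limit 120 → not met
6. after-hours emergency contact absent → not met
7. board of pharmacy inspection 54 days ago vs limit 60 → met
8. condition 'offers immunizations' holds; professional liability coverage $1,775,000 < $1,825,000 → not met
9. expired items on shelf 4 ≤ 5 → met
10. controlled-substance inventory 96 days ago vs limit 180 → met
11. refrigeration temperature log review 33 days ago vs limit 30 → not met
12. compounding area certification 73 days ago vs limit 120 → met
Not met: 1, 2, 3, 4, 5, 6, 8, 11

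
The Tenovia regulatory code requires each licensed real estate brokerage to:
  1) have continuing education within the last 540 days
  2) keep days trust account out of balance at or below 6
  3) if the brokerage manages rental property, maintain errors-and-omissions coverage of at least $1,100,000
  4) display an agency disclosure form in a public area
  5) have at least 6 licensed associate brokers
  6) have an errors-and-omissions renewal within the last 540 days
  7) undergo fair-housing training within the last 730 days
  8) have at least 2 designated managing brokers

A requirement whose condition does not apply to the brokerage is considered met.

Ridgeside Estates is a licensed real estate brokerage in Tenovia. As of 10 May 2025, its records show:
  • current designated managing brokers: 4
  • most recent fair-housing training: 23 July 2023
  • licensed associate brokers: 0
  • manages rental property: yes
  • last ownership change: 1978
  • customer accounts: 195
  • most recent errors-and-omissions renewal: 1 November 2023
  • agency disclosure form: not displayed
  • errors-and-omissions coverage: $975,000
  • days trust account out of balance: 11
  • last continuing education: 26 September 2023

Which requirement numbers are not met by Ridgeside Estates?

1. continuing education 592 days ago vs limit 540 → not met
2. days trust account out of balance 11 > 6 → not met
3. condition 'manages rental property' holds; errors-and-omissions coverage $975,000 < $1,100,000 → not met
4. agency disclosure form absent → not met
5. licensed associate brokers 0 < 6 → not met
6. errors-and-omissions renewal 556 days ago vs limit 540 → not met
7. fair-housing training 657 days ago vs limit 730 → met
8. designated managing brokers 4 ≥ 2 → met
Not met: 1, 2, 3, 4, 5, 6

1, 2, 3, 4, 5, 6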